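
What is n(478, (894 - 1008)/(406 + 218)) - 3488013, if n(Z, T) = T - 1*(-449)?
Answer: -362706675/104 ≈ -3.4876e+6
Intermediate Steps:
n(Z, T) = 449 + T (n(Z, T) = T + 449 = 449 + T)
n(478, (894 - 1008)/(406 + 218)) - 3488013 = (449 + (894 - 1008)/(406 + 218)) - 3488013 = (449 - 114/624) - 3488013 = (449 - 114*1/624) - 3488013 = (449 - 19/104) - 3488013 = 46677/104 - 3488013 = -362706675/104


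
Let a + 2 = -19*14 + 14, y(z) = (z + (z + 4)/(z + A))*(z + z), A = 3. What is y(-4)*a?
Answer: -8128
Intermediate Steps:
y(z) = 2*z*(z + (4 + z)/(3 + z)) (y(z) = (z + (z + 4)/(z + 3))*(z + z) = (z + (4 + z)/(3 + z))*(2*z) = 2*z*(z + (4 + z)/(3 + z)))
a = -254 (a = -2 + (-19*14 + 14) = -2 + (-266 + 14) = -2 - 252 = -254)
y(-4)*a = (2*(-4)*(4 + (-4)**2 + 4*(-4))/(3 - 4))*(-254) = (2*(-4)*(4 + 16 - 16)/(-1))*(-254) = (2*(-4)*(-1)*4)*(-254) = 32*(-254) = -8128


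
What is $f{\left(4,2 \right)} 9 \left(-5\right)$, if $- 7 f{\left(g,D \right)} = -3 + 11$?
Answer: $\frac{360}{7} \approx 51.429$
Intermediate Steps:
$f{\left(g,D \right)} = - \frac{8}{7}$ ($f{\left(g,D \right)} = - \frac{-3 + 11}{7} = \left(- \frac{1}{7}\right) 8 = - \frac{8}{7}$)
$f{\left(4,2 \right)} 9 \left(-5\right) = - \frac{8 \cdot 9 \left(-5\right)}{7} = \left(- \frac{8}{7}\right) \left(-45\right) = \frac{360}{7}$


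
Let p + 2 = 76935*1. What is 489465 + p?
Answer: 566398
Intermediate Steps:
p = 76933 (p = -2 + 76935*1 = -2 + 76935 = 76933)
489465 + p = 489465 + 76933 = 566398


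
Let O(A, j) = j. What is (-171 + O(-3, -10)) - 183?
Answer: -364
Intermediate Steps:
(-171 + O(-3, -10)) - 183 = (-171 - 10) - 183 = -181 - 183 = -364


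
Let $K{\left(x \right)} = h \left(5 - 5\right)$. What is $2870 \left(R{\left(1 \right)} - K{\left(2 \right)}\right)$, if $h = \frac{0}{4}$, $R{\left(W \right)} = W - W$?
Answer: $0$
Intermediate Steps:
$R{\left(W \right)} = 0$
$h = 0$ ($h = 0 \cdot \frac{1}{4} = 0$)
$K{\left(x \right)} = 0$ ($K{\left(x \right)} = 0 \left(5 - 5\right) = 0 \cdot 0 = 0$)
$2870 \left(R{\left(1 \right)} - K{\left(2 \right)}\right) = 2870 \left(0 - 0\right) = 2870 \left(0 + 0\right) = 2870 \cdot 0 = 0$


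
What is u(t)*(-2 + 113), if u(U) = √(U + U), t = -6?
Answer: 222*I*√3 ≈ 384.52*I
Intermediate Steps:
u(U) = √2*√U (u(U) = √(2*U) = √2*√U)
u(t)*(-2 + 113) = (√2*√(-6))*(-2 + 113) = (√2*(I*√6))*111 = (2*I*√3)*111 = 222*I*√3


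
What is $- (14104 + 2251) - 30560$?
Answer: $-46915$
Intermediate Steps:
$- (14104 + 2251) - 30560 = \left(-1\right) 16355 - 30560 = -16355 - 30560 = -46915$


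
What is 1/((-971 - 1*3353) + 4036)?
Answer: -1/288 ≈ -0.0034722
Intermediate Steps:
1/((-971 - 1*3353) + 4036) = 1/((-971 - 3353) + 4036) = 1/(-4324 + 4036) = 1/(-288) = -1/288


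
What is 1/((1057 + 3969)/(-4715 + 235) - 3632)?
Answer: -320/1162599 ≈ -0.00027525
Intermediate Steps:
1/((1057 + 3969)/(-4715 + 235) - 3632) = 1/(5026/(-4480) - 3632) = 1/(5026*(-1/4480) - 3632) = 1/(-359/320 - 3632) = 1/(-1162599/320) = -320/1162599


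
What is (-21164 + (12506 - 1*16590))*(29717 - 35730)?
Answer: 151816224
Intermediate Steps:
(-21164 + (12506 - 1*16590))*(29717 - 35730) = (-21164 + (12506 - 16590))*(-6013) = (-21164 - 4084)*(-6013) = -25248*(-6013) = 151816224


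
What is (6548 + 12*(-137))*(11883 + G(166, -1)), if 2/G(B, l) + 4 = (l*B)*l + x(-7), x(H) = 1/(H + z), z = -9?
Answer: 150988692040/2591 ≈ 5.8274e+7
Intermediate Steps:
x(H) = 1/(-9 + H) (x(H) = 1/(H - 9) = 1/(-9 + H))
G(B, l) = 2/(-65/16 + B*l²) (G(B, l) = 2/(-4 + ((l*B)*l + 1/(-9 - 7))) = 2/(-4 + ((B*l)*l + 1/(-16))) = 2/(-4 + (B*l² - 1/16)) = 2/(-4 + (-1/16 + B*l²)) = 2/(-65/16 + B*l²))
(6548 + 12*(-137))*(11883 + G(166, -1)) = (6548 + 12*(-137))*(11883 + 32/(-65 + 16*166*(-1)²)) = (6548 - 1644)*(11883 + 32/(-65 + 16*166*1)) = 4904*(11883 + 32/(-65 + 2656)) = 4904*(11883 + 32/2591) = 4904*(30788885/2591) = 150988692040/2591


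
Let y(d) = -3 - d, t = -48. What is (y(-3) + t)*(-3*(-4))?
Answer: -576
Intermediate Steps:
(y(-3) + t)*(-3*(-4)) = ((-3 - 1*(-3)) - 48)*(-3*(-4)) = ((-3 + 3) - 48)*12 = (0 - 48)*12 = -48*12 = -576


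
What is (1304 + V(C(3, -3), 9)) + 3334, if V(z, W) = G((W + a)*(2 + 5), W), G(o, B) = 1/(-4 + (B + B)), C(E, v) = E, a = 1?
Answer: 64933/14 ≈ 4638.1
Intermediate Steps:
G(o, B) = 1/(-4 + 2*B)
V(z, W) = 1/(2*(-2 + W))
(1304 + V(C(3, -3), 9)) + 3334 = (1304 + 1/(2*(-2 + 9))) + 3334 = (1304 + (1/2)/7) + 3334 = (1304 + (1/2)*(1/7)) + 3334 = (1304 + 1/14) + 3334 = 18257/14 + 3334 = 64933/14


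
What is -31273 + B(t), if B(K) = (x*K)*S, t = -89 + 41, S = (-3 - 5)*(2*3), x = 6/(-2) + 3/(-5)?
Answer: -197837/5 ≈ -39567.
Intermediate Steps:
x = -18/5 (x = 6*(-½) + 3*(-⅕) = -3 - ⅗ = -18/5 ≈ -3.6000)
S = -48 (S = -8*6 = -48)
t = -48
B(K) = 864*K/5 (B(K) = -18*K/5*(-48) = 864*K/5)
-31273 + B(t) = -31273 + (864/5)*(-48) = -31273 - 41472/5 = -197837/5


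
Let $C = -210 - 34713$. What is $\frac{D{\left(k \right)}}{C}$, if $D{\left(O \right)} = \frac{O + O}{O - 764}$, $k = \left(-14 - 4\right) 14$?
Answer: $- \frac{3}{211201} \approx -1.4204 \cdot 10^{-5}$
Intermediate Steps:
$k = -252$ ($k = \left(-18\right) 14 = -252$)
$D{\left(O \right)} = \frac{2 O}{-764 + O}$
$C = -34923$ ($C = -210 - 34713 = -34923$)
$\frac{D{\left(k \right)}}{C} = \frac{2 \left(-252\right) \frac{1}{-764 - 252}}{-34923} = 2 \left(-252\right) \frac{1}{-1016} \left(- \frac{1}{34923}\right) = 2 \left(-252\right) \left(- \frac{1}{1016}\right) \left(- \frac{1}{34923}\right) = \frac{63}{127} \left(- \frac{1}{34923}\right) = - \frac{3}{211201}$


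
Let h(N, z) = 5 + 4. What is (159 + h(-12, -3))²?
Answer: 28224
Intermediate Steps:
h(N, z) = 9
(159 + h(-12, -3))² = (159 + 9)² = 168² = 28224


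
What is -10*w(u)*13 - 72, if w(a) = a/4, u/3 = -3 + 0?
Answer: 441/2 ≈ 220.50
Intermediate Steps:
u = -9 (u = 3*(-3 + 0) = 3*(-3) = -9)
w(a) = a/4 (w(a) = a*(1/4) = a/4)
-10*w(u)*13 - 72 = -10*(1/4)*(-9)*13 - 72 = -(-45)*13/2 - 72 = -10*(-117/4) - 72 = 585/2 - 72 = 441/2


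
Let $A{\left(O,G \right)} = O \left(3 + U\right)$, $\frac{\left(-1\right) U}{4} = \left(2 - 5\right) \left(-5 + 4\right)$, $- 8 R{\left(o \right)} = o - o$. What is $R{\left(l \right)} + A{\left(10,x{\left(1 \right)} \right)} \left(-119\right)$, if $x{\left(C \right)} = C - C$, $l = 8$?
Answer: $10710$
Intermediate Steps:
$x{\left(C \right)} = 0$
$R{\left(o \right)} = 0$ ($R{\left(o \right)} = - \frac{o - o}{8} = \left(- \frac{1}{8}\right) 0 = 0$)
$U = -12$ ($U = - 4 \left(2 - 5\right) \left(-5 + 4\right) = - 4 \left(\left(-3\right) \left(-1\right)\right) = \left(-4\right) 3 = -12$)
$A{\left(O,G \right)} = - 9 O$ ($A{\left(O,G \right)} = O \left(3 - 12\right) = O \left(-9\right) = - 9 O$)
$R{\left(l \right)} + A{\left(10,x{\left(1 \right)} \right)} \left(-119\right) = 0 + \left(-9\right) 10 \left(-119\right) = 0 - -10710 = 0 + 10710 = 10710$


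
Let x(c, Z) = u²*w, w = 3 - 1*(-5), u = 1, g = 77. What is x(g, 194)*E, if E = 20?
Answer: 160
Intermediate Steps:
w = 8 (w = 3 + 5 = 8)
x(c, Z) = 8 (x(c, Z) = 1²*8 = 1*8 = 8)
x(g, 194)*E = 8*20 = 160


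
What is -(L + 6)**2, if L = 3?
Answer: -81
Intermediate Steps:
-(L + 6)**2 = -(3 + 6)**2 = -1*9**2 = -1*81 = -81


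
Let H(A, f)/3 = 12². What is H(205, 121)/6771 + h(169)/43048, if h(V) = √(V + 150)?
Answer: 144/2257 + √319/43048 ≈ 0.064216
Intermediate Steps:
H(A, f) = 432 (H(A, f) = 3*12² = 3*144 = 432)
h(V) = √(150 + V)
H(205, 121)/6771 + h(169)/43048 = 432/6771 + √(150 + 169)/43048 = 432*(1/6771) + √319*(1/43048) = 144/2257 + √319/43048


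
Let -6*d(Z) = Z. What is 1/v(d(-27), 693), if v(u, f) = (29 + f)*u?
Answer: 1/3249 ≈ 0.00030779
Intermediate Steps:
d(Z) = -Z/6
v(u, f) = u*(29 + f)
1/v(d(-27), 693) = 1/((-1/6*(-27))*(29 + 693)) = 1/((9/2)*722) = 1/3249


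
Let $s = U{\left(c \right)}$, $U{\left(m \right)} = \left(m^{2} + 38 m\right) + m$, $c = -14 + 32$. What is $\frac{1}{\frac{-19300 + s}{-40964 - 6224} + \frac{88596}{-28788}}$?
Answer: $- \frac{56602006}{152274839} \approx -0.37171$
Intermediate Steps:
$c = 18$
$U{\left(m \right)} = m^{2} + 39 m$
$s = 1026$ ($s = 18 \left(39 + 18\right) = 18 \cdot 57 = 1026$)
$\frac{1}{\frac{-19300 + s}{-40964 - 6224} + \frac{88596}{-28788}} = \frac{1}{\frac{-19300 + 1026}{-40964 - 6224} + \frac{88596}{-28788}} = \frac{1}{- \frac{18274}{-47188} + 88596 \left(- \frac{1}{28788}\right)} = \frac{1}{\left(-18274\right) \left(- \frac{1}{47188}\right) - \frac{7383}{2399}} = \frac{1}{\frac{9137}{23594} - \frac{7383}{2399}} = \frac{1}{- \frac{152274839}{56602006}} = - \frac{56602006}{152274839}$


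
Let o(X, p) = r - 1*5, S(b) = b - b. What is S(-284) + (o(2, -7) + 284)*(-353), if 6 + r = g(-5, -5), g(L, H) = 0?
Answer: -96369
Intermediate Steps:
S(b) = 0
r = -6 (r = -6 + 0 = -6)
o(X, p) = -11 (o(X, p) = -6 - 1*5 = -6 - 5 = -11)
S(-284) + (o(2, -7) + 284)*(-353) = 0 + (-11 + 284)*(-353) = 0 + 273*(-353) = 0 - 96369 = -96369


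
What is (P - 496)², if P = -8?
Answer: 254016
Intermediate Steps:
(P - 496)² = (-8 - 496)² = (-504)² = 254016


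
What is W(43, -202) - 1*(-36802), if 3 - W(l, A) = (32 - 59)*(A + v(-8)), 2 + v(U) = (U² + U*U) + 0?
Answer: 34753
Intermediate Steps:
v(U) = -2 + 2*U² (v(U) = -2 + ((U² + U*U) + 0) = -2 + ((U² + U²) + 0) = -2 + (2*U² + 0) = -2 + 2*U²)
W(l, A) = 3405 + 27*A (W(l, A) = 3 - (32 - 59)*(A + (-2 + 2*(-8)²)) = 3 - (-27)*(A + (-2 + 2*64)) = 3 - (-27)*(A + (-2 + 128)) = 3 - (-27)*(A + 126) = 3 - (-27)*(126 + A) = 3 - (-3402 - 27*A) = 3 + (3402 + 27*A) = 3405 + 27*A)
W(43, -202) - 1*(-36802) = (3405 + 27*(-202)) - 1*(-36802) = (3405 - 5454) + 36802 = -2049 + 36802 = 34753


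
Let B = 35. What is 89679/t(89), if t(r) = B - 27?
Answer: 89679/8 ≈ 11210.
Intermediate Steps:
t(r) = 8 (t(r) = 35 - 27 = 8)
89679/t(89) = 89679/8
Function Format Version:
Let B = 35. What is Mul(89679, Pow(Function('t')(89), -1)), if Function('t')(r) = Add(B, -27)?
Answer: Rational(89679, 8) ≈ 11210.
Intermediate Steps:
Function('t')(r) = 8 (Function('t')(r) = Add(35, -27) = 8)
Mul(89679, Pow(Function('t')(89), -1)) = Mul(89679, Pow(8, -1)) = Mul(89679, Rational(1, 8)) = Rational(89679, 8)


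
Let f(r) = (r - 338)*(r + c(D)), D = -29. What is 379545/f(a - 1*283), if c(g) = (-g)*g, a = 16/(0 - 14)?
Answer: 3719541/6859996 ≈ 0.54221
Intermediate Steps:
a = -8/7 (a = 16/(-14) = 16*(-1/14) = -8/7 ≈ -1.1429)
c(g) = -g²
f(r) = (-841 + r)*(-338 + r) (f(r) = (r - 338)*(r - 1*(-29)²) = (-338 + r)*(r - 1*841) = (-338 + r)*(r - 841) = (-338 + r)*(-841 + r) = (-841 + r)*(-338 + r))
379545/f(a - 1*283) = 379545/(284258 + (-8/7 - 1*283)² - 1179*(-8/7 - 1*283)) = 379545/(284258 + (-8/7 - 283)² - 1179*(-8/7 - 283)) = 379545/(284258 + (-1989/7)² - 1179*(-1989/7)) = 379545/(284258 + 3956121/49 + 2345031/7) = 379545/(34299980/49) = 379545*(49/34299980) = 3719541/6859996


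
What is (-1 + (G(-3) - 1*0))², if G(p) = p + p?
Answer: 49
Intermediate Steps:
G(p) = 2*p
(-1 + (G(-3) - 1*0))² = (-1 + (2*(-3) - 1*0))² = (-1 + (-6 + 0))² = (-1 - 6)² = (-7)² = 49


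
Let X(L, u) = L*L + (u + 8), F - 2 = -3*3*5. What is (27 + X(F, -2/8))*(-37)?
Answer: -278795/4 ≈ -69699.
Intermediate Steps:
F = -43 (F = 2 - 3*3*5 = 2 - 9*5 = 2 - 45 = -43)
X(L, u) = 8 + u + L² (X(L, u) = L² + (8 + u) = 8 + u + L²)
(27 + X(F, -2/8))*(-37) = (27 + (8 - 2/8 + (-43)²))*(-37) = (27 + (8 - 2*⅛ + 1849))*(-37) = (27 + (8 - ¼ + 1849))*(-37) = (27 + 7427/4)*(-37) = (7535/4)*(-37) = -278795/4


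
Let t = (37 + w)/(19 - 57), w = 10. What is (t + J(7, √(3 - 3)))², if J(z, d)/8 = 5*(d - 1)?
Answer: 2455489/1444 ≈ 1700.5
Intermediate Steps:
t = -47/38 (t = (37 + 10)/(19 - 57) = 47/(-38) = 47*(-1/38) = -47/38 ≈ -1.2368)
J(z, d) = -40 + 40*d (J(z, d) = 8*(5*(d - 1)) = 8*(5*(-1 + d)) = 8*(-5 + 5*d) = -40 + 40*d)
(t + J(7, √(3 - 3)))² = (-47/38 + (-40 + 40*√(3 - 3)))² = (-47/38 + (-40 + 40*√0))² = (-47/38 + (-40 + 40*0))² = (-47/38 + (-40 + 0))² = (-47/38 - 40)² = (-1567/38)² = 2455489/1444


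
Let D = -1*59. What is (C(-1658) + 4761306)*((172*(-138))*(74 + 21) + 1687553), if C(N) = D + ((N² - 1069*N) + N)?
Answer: -5265707595485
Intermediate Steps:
D = -59
C(N) = -59 + N² - 1068*N (C(N) = -59 + ((N² - 1069*N) + N) = -59 + (N² - 1068*N) = -59 + N² - 1068*N)
(C(-1658) + 4761306)*((172*(-138))*(74 + 21) + 1687553) = ((-59 + (-1658)² - 1068*(-1658)) + 4761306)*((172*(-138))*(74 + 21) + 1687553) = ((-59 + 2748964 + 1770744) + 4761306)*(-23736*95 + 1687553) = (4519649 + 4761306)*(-2254920 + 1687553) = 9280955*(-567367) = -5265707595485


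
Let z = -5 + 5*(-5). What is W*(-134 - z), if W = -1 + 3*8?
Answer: -2392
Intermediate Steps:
W = 23 (W = -1 + 24 = 23)
z = -30 (z = -5 - 25 = -30)
W*(-134 - z) = 23*(-134 - 1*(-30)) = 23*(-134 + 30) = 23*(-104) = -2392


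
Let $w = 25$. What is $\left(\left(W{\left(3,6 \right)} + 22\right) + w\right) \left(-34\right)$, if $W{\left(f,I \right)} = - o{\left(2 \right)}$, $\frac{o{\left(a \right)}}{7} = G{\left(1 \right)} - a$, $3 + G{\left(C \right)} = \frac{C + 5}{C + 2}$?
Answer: $-2312$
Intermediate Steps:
$G{\left(C \right)} = -3 + \frac{5 + C}{2 + C}$ ($G{\left(C \right)} = -3 + \frac{C + 5}{C + 2} = -3 + \frac{5 + C}{2 + C}$)
$o{\left(a \right)} = -7 - 7 a$ ($o{\left(a \right)} = 7 \left(\frac{-1 - 2}{2 + 1} - a\right) = 7 \left(\frac{-1 - 2}{3} - a\right) = 7 \left(\frac{1}{3} \left(-3\right) - a\right) = 7 \left(-1 - a\right) = -7 - 7 a$)
$W{\left(f,I \right)} = 21$ ($W{\left(f,I \right)} = - (-7 - 14) = \left(-1\right) \left(-21\right) = 21$)
$\left(\left(W{\left(3,6 \right)} + 22\right) + w\right) \left(-34\right) = \left(\left(21 + 22\right) + 25\right) \left(-34\right) = \left(43 + 25\right) \left(-34\right) = 68 \left(-34\right) = -2312$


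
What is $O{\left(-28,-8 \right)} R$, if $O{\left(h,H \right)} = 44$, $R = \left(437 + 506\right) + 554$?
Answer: $65868$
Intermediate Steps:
$R = 1497$ ($R = 943 + 554 = 1497$)
$O{\left(-28,-8 \right)} R = 44 \cdot 1497 = 65868$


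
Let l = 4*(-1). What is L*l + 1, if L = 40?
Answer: -159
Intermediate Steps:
l = -4
L*l + 1 = 40*(-4) + 1 = -160 + 1 = -159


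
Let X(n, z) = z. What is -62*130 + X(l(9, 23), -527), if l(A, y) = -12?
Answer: -8587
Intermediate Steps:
-62*130 + X(l(9, 23), -527) = -62*130 - 527 = -8060 - 527 = -8587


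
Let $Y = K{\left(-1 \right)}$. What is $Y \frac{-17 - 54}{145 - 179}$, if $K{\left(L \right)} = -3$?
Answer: $- \frac{213}{34} \approx -6.2647$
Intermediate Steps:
$Y = -3$
$Y \frac{-17 - 54}{145 - 179} = - 3 \frac{-17 - 54}{145 - 179} = - 3 \left(- \frac{71}{-34}\right) = - 3 \left(\left(-71\right) \left(- \frac{1}{34}\right)\right) = \left(-3\right) \frac{71}{34} = - \frac{213}{34}$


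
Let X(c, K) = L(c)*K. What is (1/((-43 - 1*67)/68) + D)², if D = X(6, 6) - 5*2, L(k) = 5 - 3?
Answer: 5776/3025 ≈ 1.9094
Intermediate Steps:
L(k) = 2
X(c, K) = 2*K
D = 2 (D = 2*6 - 5*2 = 12 - 10 = 2)
(1/((-43 - 1*67)/68) + D)² = (1/((-43 - 1*67)/68) + 2)² = (1/((-43 - 67)*(1/68)) + 2)² = (1/(-110*1/68) + 2)² = (1/(-55/34) + 2)² = (-34/55 + 2)² = (76/55)² = 5776/3025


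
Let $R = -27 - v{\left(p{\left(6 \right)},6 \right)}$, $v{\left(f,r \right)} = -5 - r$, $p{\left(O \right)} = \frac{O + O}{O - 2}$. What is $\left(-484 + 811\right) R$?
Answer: $-5232$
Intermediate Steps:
$p{\left(O \right)} = \frac{2 O}{-2 + O}$
$R = -16$ ($R = -27 - \left(-5 - 6\right) = -27 - -11 = -27 + 11 = -16$)
$\left(-484 + 811\right) R = \left(-484 + 811\right) \left(-16\right) = 327 \left(-16\right) = -5232$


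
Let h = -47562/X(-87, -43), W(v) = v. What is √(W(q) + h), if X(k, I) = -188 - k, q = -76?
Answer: 7*√82214/101 ≈ 19.872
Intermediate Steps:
h = 47562/101 (h = -47562/(-188 - 1*(-87)) = -47562/(-188 + 87) = -47562/(-101) = -47562*(-1/101) = 47562/101 ≈ 470.91)
√(W(q) + h) = √(-76 + 47562/101) = √(39886/101) = 7*√82214/101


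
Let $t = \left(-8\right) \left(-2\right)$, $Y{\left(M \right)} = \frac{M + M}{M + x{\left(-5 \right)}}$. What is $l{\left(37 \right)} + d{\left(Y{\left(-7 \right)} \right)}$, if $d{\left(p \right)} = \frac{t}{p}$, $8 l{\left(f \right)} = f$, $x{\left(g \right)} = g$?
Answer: $\frac{1027}{56} \approx 18.339$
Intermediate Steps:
$l{\left(f \right)} = \frac{f}{8}$
$Y{\left(M \right)} = \frac{2 M}{-5 + M}$ ($Y{\left(M \right)} = \frac{M + M}{M - 5} = \frac{2 M}{-5 + M}$)
$t = 16$
$d{\left(p \right)} = \frac{16}{p}$
$l{\left(37 \right)} + d{\left(Y{\left(-7 \right)} \right)} = \frac{1}{8} \cdot 37 + \frac{16}{2 \left(-7\right) \frac{1}{-5 - 7}} = \frac{37}{8} + \frac{16}{2 \left(-7\right) \frac{1}{-12}} = \frac{37}{8} + \frac{16}{2 \left(-7\right) \left(- \frac{1}{12}\right)} = \frac{37}{8} + \frac{16}{\frac{7}{6}} = \frac{37}{8} + 16 \cdot \frac{6}{7} = \frac{37}{8} + \frac{96}{7} = \frac{1027}{56}$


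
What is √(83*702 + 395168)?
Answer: √453434 ≈ 673.38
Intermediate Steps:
√(83*702 + 395168) = √(58266 + 395168) = √453434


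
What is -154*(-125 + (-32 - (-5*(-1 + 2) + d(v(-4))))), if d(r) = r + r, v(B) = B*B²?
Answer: 3696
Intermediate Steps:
v(B) = B³
d(r) = 2*r
-154*(-125 + (-32 - (-5*(-1 + 2) + d(v(-4))))) = -154*(-125 + (-32 - (-5*(-1 + 2) + 2*(-4)³))) = -154*(-125 + (-32 - (-5*1 + 2*(-64)))) = -154*(-125 + (-32 - (-5 - 128))) = -154*(-125 + (-32 - 1*(-133))) = -154*(-125 + (-32 + 133)) = -154*(-125 + 101) = -154*(-24) = 3696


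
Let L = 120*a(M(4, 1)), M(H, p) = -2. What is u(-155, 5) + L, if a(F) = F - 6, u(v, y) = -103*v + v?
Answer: 14850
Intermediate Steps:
u(v, y) = -102*v
a(F) = -6 + F
L = -960 (L = 120*(-6 - 2) = 120*(-8) = -960)
u(-155, 5) + L = -102*(-155) - 960 = 15810 - 960 = 14850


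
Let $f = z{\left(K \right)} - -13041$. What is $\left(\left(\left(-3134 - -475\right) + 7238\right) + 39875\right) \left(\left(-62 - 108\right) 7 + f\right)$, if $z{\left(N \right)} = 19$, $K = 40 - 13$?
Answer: $527668980$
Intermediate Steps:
$K = 27$ ($K = 40 - 13 = 27$)
$f = 13060$ ($f = 19 - -13041 = 19 + 13041 = 13060$)
$\left(\left(\left(-3134 - -475\right) + 7238\right) + 39875\right) \left(\left(-62 - 108\right) 7 + f\right) = \left(\left(\left(-3134 - -475\right) + 7238\right) + 39875\right) \left(\left(-62 - 108\right) 7 + 13060\right) = \left(\left(\left(-3134 + \left(490 - 15\right)\right) + 7238\right) + 39875\right) \left(\left(-170\right) 7 + 13060\right) = \left(\left(\left(-3134 + 475\right) + 7238\right) + 39875\right) \left(-1190 + 13060\right) = \left(\left(-2659 + 7238\right) + 39875\right) 11870 = \left(4579 + 39875\right) 11870 = 44454 \cdot 11870 = 527668980$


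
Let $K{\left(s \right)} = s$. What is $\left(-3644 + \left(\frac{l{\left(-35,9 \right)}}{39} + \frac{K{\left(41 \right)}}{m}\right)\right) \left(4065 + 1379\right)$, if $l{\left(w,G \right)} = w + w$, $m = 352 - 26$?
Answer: $- \frac{126167522714}{6357} \approx -1.9847 \cdot 10^{7}$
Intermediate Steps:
$m = 326$
$l{\left(w,G \right)} = 2 w$
$\left(-3644 + \left(\frac{l{\left(-35,9 \right)}}{39} + \frac{K{\left(41 \right)}}{m}\right)\right) \left(4065 + 1379\right) = \left(-3644 + \left(\frac{2 \left(-35\right)}{39} + \frac{41}{326}\right)\right) \left(4065 + 1379\right) = \left(-3644 + \left(\left(-70\right) \frac{1}{39} + 41 \cdot \frac{1}{326}\right)\right) 5444 = \left(-3644 + \left(- \frac{70}{39} + \frac{41}{326}\right)\right) 5444 = \left(-3644 - \frac{21221}{12714}\right) 5444 = \left(- \frac{46351037}{12714}\right) 5444 = - \frac{126167522714}{6357}$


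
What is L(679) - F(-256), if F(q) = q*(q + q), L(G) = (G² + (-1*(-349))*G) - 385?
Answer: 566555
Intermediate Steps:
L(G) = -385 + G² + 349*G (L(G) = (G² + 349*G) - 385 = -385 + G² + 349*G)
F(q) = 2*q² (F(q) = q*(2*q) = 2*q²)
L(679) - F(-256) = (-385 + 679² + 349*679) - 2*(-256)² = (-385 + 461041 + 236971) - 2*65536 = 697627 - 1*131072 = 697627 - 131072 = 566555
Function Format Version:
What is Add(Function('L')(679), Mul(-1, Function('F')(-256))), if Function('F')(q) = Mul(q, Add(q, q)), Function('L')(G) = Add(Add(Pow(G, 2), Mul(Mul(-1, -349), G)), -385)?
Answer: 566555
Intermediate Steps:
Function('L')(G) = Add(-385, Pow(G, 2), Mul(349, G)) (Function('L')(G) = Add(Add(Pow(G, 2), Mul(349, G)), -385) = Add(-385, Pow(G, 2), Mul(349, G)))
Function('F')(q) = Mul(2, Pow(q, 2)) (Function('F')(q) = Mul(q, Mul(2, q)) = Mul(2, Pow(q, 2)))
Add(Function('L')(679), Mul(-1, Function('F')(-256))) = Add(Add(-385, Pow(679, 2), Mul(349, 679)), Mul(-1, Mul(2, Pow(-256, 2)))) = Add(Add(-385, 461041, 236971), Mul(-1, Mul(2, 65536))) = Add(697627, Mul(-1, 131072)) = Add(697627, -131072) = 566555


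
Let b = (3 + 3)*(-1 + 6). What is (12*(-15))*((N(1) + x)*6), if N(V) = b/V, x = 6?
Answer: -38880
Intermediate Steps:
b = 30 (b = 6*5 = 30)
N(V) = 30/V
(12*(-15))*((N(1) + x)*6) = (12*(-15))*((30/1 + 6)*6) = -180*(30*1 + 6)*6 = -180*(30 + 6)*6 = -6480*6 = -180*216 = -38880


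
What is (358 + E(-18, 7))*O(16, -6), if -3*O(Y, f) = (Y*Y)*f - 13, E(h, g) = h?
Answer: 526660/3 ≈ 1.7555e+5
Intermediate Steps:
O(Y, f) = 13/3 - f*Y**2/3 (O(Y, f) = -((Y*Y)*f - 13)/3 = -(Y**2*f - 13)/3 = -(f*Y**2 - 13)/3 = -(-13 + f*Y**2)/3 = 13/3 - f*Y**2/3)
(358 + E(-18, 7))*O(16, -6) = (358 - 18)*(13/3 - 1/3*(-6)*16**2) = 340*(13/3 - 1/3*(-6)*256) = 340*(13/3 + 512) = 340*(1549/3) = 526660/3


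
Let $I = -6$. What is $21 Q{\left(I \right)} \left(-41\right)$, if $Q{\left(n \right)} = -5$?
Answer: $4305$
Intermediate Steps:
$21 Q{\left(I \right)} \left(-41\right) = 21 \left(-5\right) \left(-41\right) = \left(-105\right) \left(-41\right) = 4305$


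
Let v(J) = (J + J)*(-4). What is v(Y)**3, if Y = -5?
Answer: 64000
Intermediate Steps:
v(J) = -8*J (v(J) = (2*J)*(-4) = -8*J)
v(Y)**3 = (-8*(-5))**3 = 40**3 = 64000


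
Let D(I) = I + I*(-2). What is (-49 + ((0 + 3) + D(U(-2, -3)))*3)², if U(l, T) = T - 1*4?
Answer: 361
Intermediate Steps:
U(l, T) = -4 + T (U(l, T) = T - 4 = -4 + T)
D(I) = -I (D(I) = I - 2*I = -I)
(-49 + ((0 + 3) + D(U(-2, -3)))*3)² = (-49 + ((0 + 3) - (-4 - 3))*3)² = (-49 + (3 - 1*(-7))*3)² = (-49 + (3 + 7)*3)² = (-49 + 10*3)² = (-49 + 30)² = (-19)² = 361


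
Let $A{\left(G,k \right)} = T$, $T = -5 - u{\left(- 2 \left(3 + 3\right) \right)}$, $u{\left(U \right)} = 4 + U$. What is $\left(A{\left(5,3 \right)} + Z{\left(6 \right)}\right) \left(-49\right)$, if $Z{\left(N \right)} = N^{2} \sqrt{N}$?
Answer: $-147 - 1764 \sqrt{6} \approx -4467.9$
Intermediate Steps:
$Z{\left(N \right)} = N^{\frac{5}{2}}$
$T = 3$ ($T = -5 - \left(4 - 2 \left(3 + 3\right)\right) = -5 - \left(4 - 12\right) = -5 - -8 = -5 + 8 = 3$)
$A{\left(G,k \right)} = 3$
$\left(A{\left(5,3 \right)} + Z{\left(6 \right)}\right) \left(-49\right) = \left(3 + 6^{\frac{5}{2}}\right) \left(-49\right) = \left(3 + 36 \sqrt{6}\right) \left(-49\right) = -147 - 1764 \sqrt{6}$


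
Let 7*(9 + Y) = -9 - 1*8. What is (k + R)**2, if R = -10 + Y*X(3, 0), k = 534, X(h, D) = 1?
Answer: 12873744/49 ≈ 2.6273e+5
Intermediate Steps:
Y = -80/7 (Y = -9 + (-9 - 1*8)/7 = -9 + (-9 - 8)/7 = -9 + (1/7)*(-17) = -9 - 17/7 = -80/7 ≈ -11.429)
R = -150/7 (R = -10 - 80/7*1 = -10 - 80/7 = -150/7 ≈ -21.429)
(k + R)**2 = (534 - 150/7)**2 = (3588/7)**2 = 12873744/49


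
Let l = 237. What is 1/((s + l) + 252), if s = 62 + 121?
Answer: 1/672 ≈ 0.0014881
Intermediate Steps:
s = 183
1/((s + l) + 252) = 1/((183 + 237) + 252) = 1/(420 + 252) = 1/672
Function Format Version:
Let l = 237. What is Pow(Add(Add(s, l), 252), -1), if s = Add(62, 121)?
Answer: Rational(1, 672) ≈ 0.0014881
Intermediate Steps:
s = 183
Pow(Add(Add(s, l), 252), -1) = Pow(Add(Add(183, 237), 252), -1) = Pow(Add(420, 252), -1) = Pow(672, -1) = Rational(1, 672)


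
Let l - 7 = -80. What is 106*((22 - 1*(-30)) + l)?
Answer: -2226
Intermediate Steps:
l = -73 (l = 7 - 80 = -73)
106*((22 - 1*(-30)) + l) = 106*((22 - 1*(-30)) - 73) = 106*((22 + 30) - 73) = 106*(52 - 73) = 106*(-21) = -2226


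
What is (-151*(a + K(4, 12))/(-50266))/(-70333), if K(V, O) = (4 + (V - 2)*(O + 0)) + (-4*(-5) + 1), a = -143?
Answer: 7097/1767679289 ≈ 4.0149e-6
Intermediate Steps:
K(V, O) = 25 + O*(-2 + V) (K(V, O) = (4 + (-2 + V)*O) + (20 + 1) = (4 + O*(-2 + V)) + 21 = 25 + O*(-2 + V))
(-151*(a + K(4, 12))/(-50266))/(-70333) = (-151*(-143 + (25 - 2*12 + 12*4))/(-50266))/(-70333) = (-151*(-143 + (25 - 24 + 48))*(-1/50266))*(-1/70333) = (-151*(-143 + 49)*(-1/50266))*(-1/70333) = (-151*(-94)*(-1/50266))*(-1/70333) = (14194*(-1/50266))*(-1/70333) = -7097/25133*(-1/70333) = 7097/1767679289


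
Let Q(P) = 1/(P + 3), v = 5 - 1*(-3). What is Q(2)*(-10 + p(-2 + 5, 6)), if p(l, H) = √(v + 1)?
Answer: -7/5 ≈ -1.4000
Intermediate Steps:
v = 8 (v = 5 + 3 = 8)
Q(P) = 1/(3 + P)
p(l, H) = 3 (p(l, H) = √(8 + 1) = √9 = 3)
Q(2)*(-10 + p(-2 + 5, 6)) = (-10 + 3)/(3 + 2) = -7/5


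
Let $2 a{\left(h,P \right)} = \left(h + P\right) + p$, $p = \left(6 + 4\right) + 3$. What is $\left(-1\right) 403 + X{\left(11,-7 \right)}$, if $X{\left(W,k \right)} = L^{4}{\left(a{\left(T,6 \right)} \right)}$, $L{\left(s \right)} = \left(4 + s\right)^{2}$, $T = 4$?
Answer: $\frac{852890934273}{256} \approx 3.3316 \cdot 10^{9}$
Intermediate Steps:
$p = 13$ ($p = 10 + 3 = 13$)
$a{\left(h,P \right)} = \frac{13}{2} + \frac{P}{2} + \frac{h}{2}$ ($a{\left(h,P \right)} = \frac{\left(h + P\right) + 13}{2} = \frac{\left(P + h\right) + 13}{2} = \frac{13 + P + h}{2} = \frac{13}{2} + \frac{P}{2} + \frac{h}{2}$)
$X{\left(W,k \right)} = \frac{852891037441}{256}$ ($X{\left(W,k \right)} = \left(\left(4 + \left(\frac{13}{2} + \frac{1}{2} \cdot 6 + \frac{1}{2} \cdot 4\right)\right)^{2}\right)^{4} = \left(\left(4 + \left(\frac{13}{2} + 3 + 2\right)\right)^{2}\right)^{4} = \left(\left(4 + \frac{23}{2}\right)^{2}\right)^{4} = \left(\left(\frac{31}{2}\right)^{2}\right)^{4} = \left(\frac{961}{4}\right)^{4} = \frac{852891037441}{256}$)
$\left(-1\right) 403 + X{\left(11,-7 \right)} = \left(-1\right) 403 + \frac{852891037441}{256} = -403 + \frac{852891037441}{256} = \frac{852890934273}{256}$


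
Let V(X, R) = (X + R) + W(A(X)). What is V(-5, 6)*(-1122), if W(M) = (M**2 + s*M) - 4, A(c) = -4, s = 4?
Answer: 3366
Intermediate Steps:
W(M) = -4 + M**2 + 4*M (W(M) = (M**2 + 4*M) - 4 = -4 + M**2 + 4*M)
V(X, R) = -4 + R + X (V(X, R) = (X + R) + (-4 + (-4)**2 + 4*(-4)) = (R + X) + (-4 + 16 - 16) = (R + X) - 4 = -4 + R + X)
V(-5, 6)*(-1122) = (-4 + 6 - 5)*(-1122) = -3*(-1122) = 3366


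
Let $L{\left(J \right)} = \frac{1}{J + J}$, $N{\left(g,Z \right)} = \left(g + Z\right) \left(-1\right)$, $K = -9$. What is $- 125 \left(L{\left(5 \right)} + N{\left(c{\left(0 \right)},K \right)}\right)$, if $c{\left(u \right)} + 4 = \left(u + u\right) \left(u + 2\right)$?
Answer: $- \frac{3275}{2} \approx -1637.5$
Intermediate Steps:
$c{\left(u \right)} = -4 + 2 u \left(2 + u\right)$ ($c{\left(u \right)} = -4 + \left(u + u\right) \left(u + 2\right) = -4 + 2 u \left(2 + u\right)$)
$N{\left(g,Z \right)} = - Z - g$ ($N{\left(g,Z \right)} = \left(Z + g\right) \left(-1\right) = - Z - g$)
$L{\left(J \right)} = \frac{1}{2 J}$
$- 125 \left(L{\left(5 \right)} + N{\left(c{\left(0 \right)},K \right)}\right) = - 125 \left(\frac{1}{2 \cdot 5} - \left(-13 + 0 + 0\right)\right) = - 125 \left(\frac{1}{2} \cdot \frac{1}{5} + \left(9 - \left(-4 + 2 \cdot 0 + 0\right)\right)\right) = - 125 \left(\frac{1}{10} + \left(9 - \left(-4 + 0 + 0\right)\right)\right) = - 125 \left(\frac{1}{10} + \left(9 - -4\right)\right) = - 125 \left(\frac{1}{10} + \left(9 + 4\right)\right) = - 125 \left(\frac{1}{10} + 13\right) = \left(-125\right) \frac{131}{10} = - \frac{3275}{2}$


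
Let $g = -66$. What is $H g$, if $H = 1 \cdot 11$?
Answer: $-726$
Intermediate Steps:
$H = 11$
$H g = 11 \left(-66\right) = -726$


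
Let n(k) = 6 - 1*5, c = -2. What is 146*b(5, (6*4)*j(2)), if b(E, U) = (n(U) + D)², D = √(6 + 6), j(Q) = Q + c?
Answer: 1898 + 584*√3 ≈ 2909.5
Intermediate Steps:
j(Q) = -2 + Q (j(Q) = Q - 2 = -2 + Q)
D = 2*√3 (D = √12 = 2*√3 ≈ 3.4641)
n(k) = 1 (n(k) = 6 - 5 = 1)
b(E, U) = (1 + 2*√3)²
146*b(5, (6*4)*j(2)) = 146*(13 + 4*√3) = 1898 + 584*√3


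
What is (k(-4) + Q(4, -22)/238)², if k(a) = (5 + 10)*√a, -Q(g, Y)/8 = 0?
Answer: -900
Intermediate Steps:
Q(g, Y) = 0 (Q(g, Y) = -8*0 = 0)
k(a) = 15*√a
(k(-4) + Q(4, -22)/238)² = (15*√(-4) + 0/238)² = (15*(2*I) + 0*(1/238))² = (30*I + 0)² = (30*I)² = -900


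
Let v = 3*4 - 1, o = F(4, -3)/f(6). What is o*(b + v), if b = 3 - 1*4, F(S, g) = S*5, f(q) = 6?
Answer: 100/3 ≈ 33.333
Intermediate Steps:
F(S, g) = 5*S
o = 10/3 (o = (5*4)/6 = 20*(1/6) = 10/3 ≈ 3.3333)
b = -1 (b = 3 - 4 = -1)
v = 11 (v = 12 - 1 = 11)
o*(b + v) = 10*(-1 + 11)/3 = (10/3)*10 = 100/3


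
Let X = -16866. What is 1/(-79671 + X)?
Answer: -1/96537 ≈ -1.0359e-5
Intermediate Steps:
1/(-79671 + X) = 1/(-79671 - 16866) = 1/(-96537) = -1/96537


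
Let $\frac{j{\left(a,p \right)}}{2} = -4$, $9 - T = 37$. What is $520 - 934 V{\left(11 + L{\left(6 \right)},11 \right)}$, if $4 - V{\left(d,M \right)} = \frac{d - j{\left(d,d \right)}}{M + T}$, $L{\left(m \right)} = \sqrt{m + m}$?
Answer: $- \frac{72418}{17} - \frac{1868 \sqrt{3}}{17} \approx -4450.2$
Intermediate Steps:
$T = -28$ ($T = 9 - 37 = -28$)
$j{\left(a,p \right)} = -8$ ($j{\left(a,p \right)} = 2 \left(-4\right) = -8$)
$L{\left(m \right)} = \sqrt{2} \sqrt{m}$ ($L{\left(m \right)} = \sqrt{2 m} = \sqrt{2} \sqrt{m}$)
$V{\left(d,M \right)} = 4 - \frac{8 + d}{-28 + M}$ ($V{\left(d,M \right)} = 4 - \frac{d - -8}{M - 28} = 4 - \frac{d + 8}{-28 + M} = 4 - \frac{8 + d}{-28 + M}$)
$520 - 934 V{\left(11 + L{\left(6 \right)},11 \right)} = 520 - 934 \frac{-120 - \left(11 + \sqrt{2} \sqrt{6}\right) + 4 \cdot 11}{-28 + 11} = 520 - 934 \frac{-120 - \left(11 + 2 \sqrt{3}\right) + 44}{-17} = 520 - 934 \left(- \frac{-120 - \left(11 + 2 \sqrt{3}\right) + 44}{17}\right) = 520 - 934 \left(- \frac{-87 - 2 \sqrt{3}}{17}\right) = 520 - 934 \left(\frac{87}{17} + \frac{2 \sqrt{3}}{17}\right) = 520 - \left(\frac{81258}{17} + \frac{1868 \sqrt{3}}{17}\right) = - \frac{72418}{17} - \frac{1868 \sqrt{3}}{17}$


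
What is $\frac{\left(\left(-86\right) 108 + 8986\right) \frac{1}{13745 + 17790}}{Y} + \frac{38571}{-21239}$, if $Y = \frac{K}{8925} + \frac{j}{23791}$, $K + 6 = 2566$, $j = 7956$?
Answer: $- \frac{27195234799635}{14848927797742} \approx -1.8315$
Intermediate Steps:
$K = 2560$ ($K = -6 + 2566 = 2560$)
$Y = \frac{26382452}{42466935}$ ($Y = \frac{2560}{8925} + \frac{7956}{23791} = 2560 \cdot \frac{1}{8925} + 7956 \cdot \frac{1}{23791} = \frac{512}{1785} + \frac{7956}{23791} = \frac{26382452}{42466935} \approx 0.62125$)
$\frac{\left(\left(-86\right) 108 + 8986\right) \frac{1}{13745 + 17790}}{Y} + \frac{38571}{-21239} = \frac{\left(\left(-86\right) 108 + 8986\right) \frac{1}{13745 + 17790}}{\frac{26382452}{42466935}} + \frac{38571}{-21239} = \frac{-9288 + 8986}{31535} \cdot \frac{42466935}{26382452} + 38571 \left(- \frac{1}{21239}\right) = \left(-302\right) \frac{1}{31535} \cdot \frac{42466935}{26382452} - \frac{38571}{21239} = \left(- \frac{302}{31535}\right) \frac{42466935}{26382452} - \frac{38571}{21239} = - \frac{10777323}{699134978} - \frac{38571}{21239} = - \frac{27195234799635}{14848927797742}$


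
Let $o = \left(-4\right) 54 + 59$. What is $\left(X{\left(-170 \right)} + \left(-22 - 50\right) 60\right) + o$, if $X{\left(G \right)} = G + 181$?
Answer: $-4466$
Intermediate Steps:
$o = -157$ ($o = -216 + 59 = -157$)
$X{\left(G \right)} = 181 + G$
$\left(X{\left(-170 \right)} + \left(-22 - 50\right) 60\right) + o = \left(\left(181 - 170\right) + \left(-22 - 50\right) 60\right) - 157 = \left(11 - 4320\right) - 157 = -4309 - 157 = -4466$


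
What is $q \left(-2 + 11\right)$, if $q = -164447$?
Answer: $-1480023$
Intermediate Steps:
$q \left(-2 + 11\right) = - 164447 \left(-2 + 11\right) = \left(-164447\right) 9 = -1480023$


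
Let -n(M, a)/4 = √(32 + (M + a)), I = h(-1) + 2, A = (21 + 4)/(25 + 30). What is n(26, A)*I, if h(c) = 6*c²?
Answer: -32*√7073/11 ≈ -244.66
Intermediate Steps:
A = 5/11 (A = 25/55 = 25*(1/55) = 5/11 ≈ 0.45455)
I = 8 (I = 6*(-1)² + 2 = 6*1 + 2 = 6 + 2 = 8)
n(M, a) = -4*√(32 + M + a) (n(M, a) = -4*√(32 + (M + a)) = -4*√(32 + M + a))
n(26, A)*I = -4*√(32 + 26 + 5/11)*8 = -4*√7073/11*8 = -32*√7073/11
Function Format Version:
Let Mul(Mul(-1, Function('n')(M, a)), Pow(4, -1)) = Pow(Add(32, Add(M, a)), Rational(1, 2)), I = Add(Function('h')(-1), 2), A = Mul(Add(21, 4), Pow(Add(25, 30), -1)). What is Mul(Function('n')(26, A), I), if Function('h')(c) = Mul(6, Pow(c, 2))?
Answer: Mul(Rational(-32, 11), Pow(7073, Rational(1, 2))) ≈ -244.66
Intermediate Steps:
A = Rational(5, 11) (A = Mul(25, Pow(55, -1)) = Mul(25, Rational(1, 55)) = Rational(5, 11) ≈ 0.45455)
I = 8 (I = Add(Mul(6, Pow(-1, 2)), 2) = Add(Mul(6, 1), 2) = Add(6, 2) = 8)
Function('n')(M, a) = Mul(-4, Pow(Add(32, M, a), Rational(1, 2))) (Function('n')(M, a) = Mul(-4, Pow(Add(32, Add(M, a)), Rational(1, 2))) = Mul(-4, Pow(Add(32, M, a), Rational(1, 2))))
Mul(Function('n')(26, A), I) = Mul(Mul(-4, Pow(Add(32, 26, Rational(5, 11)), Rational(1, 2))), 8) = Mul(Mul(-4, Pow(Rational(643, 11), Rational(1, 2))), 8) = Mul(Mul(-4, Mul(Rational(1, 11), Pow(7073, Rational(1, 2)))), 8) = Mul(Mul(Rational(-4, 11), Pow(7073, Rational(1, 2))), 8) = Mul(Rational(-32, 11), Pow(7073, Rational(1, 2)))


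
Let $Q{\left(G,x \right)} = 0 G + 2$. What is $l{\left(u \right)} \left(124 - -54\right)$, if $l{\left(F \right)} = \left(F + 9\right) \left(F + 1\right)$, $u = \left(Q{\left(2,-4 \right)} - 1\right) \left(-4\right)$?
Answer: $-2670$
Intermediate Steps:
$Q{\left(G,x \right)} = 2$ ($Q{\left(G,x \right)} = 0 + 2 = 2$)
$u = -4$ ($u = \left(2 - 1\right) \left(-4\right) = 1 \left(-4\right) = -4$)
$l{\left(F \right)} = \left(1 + F\right) \left(9 + F\right)$ ($l{\left(F \right)} = \left(9 + F\right) \left(1 + F\right) = \left(1 + F\right) \left(9 + F\right)$)
$l{\left(u \right)} \left(124 - -54\right) = \left(9 + \left(-4\right)^{2} + 10 \left(-4\right)\right) \left(124 - -54\right) = \left(9 + 16 - 40\right) \left(124 + 54\right) = \left(-15\right) 178 = -2670$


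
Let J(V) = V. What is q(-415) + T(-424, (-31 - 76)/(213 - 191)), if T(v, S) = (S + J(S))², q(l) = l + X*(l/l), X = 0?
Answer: -38766/121 ≈ -320.38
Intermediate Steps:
q(l) = l (q(l) = l + 0*(l/l) = l + 0*1 = l + 0 = l)
T(v, S) = 4*S² (T(v, S) = (S + S)² = (2*S)² = 4*S²)
q(-415) + T(-424, (-31 - 76)/(213 - 191)) = -415 + 4*((-31 - 76)/(213 - 191))² = -415 + 4*(-107/22)² = -415 + 4*(11449/484) = -415 + 11449/121 = -38766/121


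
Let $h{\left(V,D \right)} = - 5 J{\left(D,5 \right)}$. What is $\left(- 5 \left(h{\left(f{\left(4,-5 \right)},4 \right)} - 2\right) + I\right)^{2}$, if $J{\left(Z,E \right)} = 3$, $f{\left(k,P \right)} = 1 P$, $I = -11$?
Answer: $5476$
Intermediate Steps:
$f{\left(k,P \right)} = P$
$h{\left(V,D \right)} = -15$ ($h{\left(V,D \right)} = \left(-5\right) 3 = -15$)
$\left(- 5 \left(h{\left(f{\left(4,-5 \right)},4 \right)} - 2\right) + I\right)^{2} = \left(- 5 \left(-15 - 2\right) - 11\right)^{2} = \left(\left(-5\right) \left(-17\right) - 11\right)^{2} = \left(85 - 11\right)^{2} = 74^{2} = 5476$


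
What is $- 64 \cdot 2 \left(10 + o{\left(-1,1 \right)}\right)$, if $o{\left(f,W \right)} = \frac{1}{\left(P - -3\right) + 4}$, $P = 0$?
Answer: $- \frac{9088}{7} \approx -1298.3$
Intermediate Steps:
$o{\left(f,W \right)} = \frac{1}{7}$ ($o{\left(f,W \right)} = \frac{1}{\left(0 - -3\right) + 4} = \frac{1}{\left(0 + 3\right) + 4} = \frac{1}{3 + 4} = \frac{1}{7}$)
$- 64 \cdot 2 \left(10 + o{\left(-1,1 \right)}\right) = - 64 \cdot 2 \left(10 + \frac{1}{7}\right) = - 64 \cdot 2 \cdot \frac{71}{7} = \left(-64\right) \frac{142}{7} = - \frac{9088}{7}$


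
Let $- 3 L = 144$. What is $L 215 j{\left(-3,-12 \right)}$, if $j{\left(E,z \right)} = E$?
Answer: $30960$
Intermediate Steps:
$L = -48$ ($L = \left(- \frac{1}{3}\right) 144 = -48$)
$L 215 j{\left(-3,-12 \right)} = \left(-48\right) 215 \left(-3\right) = \left(-10320\right) \left(-3\right) = 30960$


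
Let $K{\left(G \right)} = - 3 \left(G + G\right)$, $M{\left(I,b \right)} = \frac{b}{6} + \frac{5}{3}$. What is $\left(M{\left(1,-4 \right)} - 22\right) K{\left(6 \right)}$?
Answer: $756$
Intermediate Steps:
$M{\left(I,b \right)} = \frac{5}{3} + \frac{b}{6}$ ($M{\left(I,b \right)} = b \frac{1}{6} + 5 \cdot \frac{1}{3} = \frac{b}{6} + \frac{5}{3} = \frac{5}{3} + \frac{b}{6}$)
$K{\left(G \right)} = - 6 G$ ($K{\left(G \right)} = - 3 \cdot 2 G = - 6 G$)
$\left(M{\left(1,-4 \right)} - 22\right) K{\left(6 \right)} = \left(\left(\frac{5}{3} + \frac{1}{6} \left(-4\right)\right) - 22\right) \left(\left(-6\right) 6\right) = \left(\left(\frac{5}{3} - \frac{2}{3}\right) - 22\right) \left(-36\right) = \left(1 - 22\right) \left(-36\right) = \left(-21\right) \left(-36\right) = 756$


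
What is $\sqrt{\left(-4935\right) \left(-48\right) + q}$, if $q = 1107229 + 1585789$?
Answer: $\sqrt{2929898} \approx 1711.7$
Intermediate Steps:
$q = 2693018$
$\sqrt{\left(-4935\right) \left(-48\right) + q} = \sqrt{\left(-4935\right) \left(-48\right) + 2693018} = \sqrt{236880 + 2693018} = \sqrt{2929898}$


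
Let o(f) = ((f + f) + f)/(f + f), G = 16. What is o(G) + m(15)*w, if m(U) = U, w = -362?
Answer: -10857/2 ≈ -5428.5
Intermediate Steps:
o(f) = 3/2 (o(f) = (2*f + f)/((2*f)) = (3*f)*(1/(2*f)) = 3/2)
o(G) + m(15)*w = 3/2 + 15*(-362) = 3/2 - 5430 = -10857/2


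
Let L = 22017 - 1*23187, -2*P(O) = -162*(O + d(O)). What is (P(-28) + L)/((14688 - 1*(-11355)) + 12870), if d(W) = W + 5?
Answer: -1767/12971 ≈ -0.13623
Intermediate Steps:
d(W) = 5 + W
P(O) = 405 + 162*O (P(O) = -(-81)*(O + (5 + O)) = -(-81)*(5 + 2*O) = -(-810 - 324*O)/2 = 405 + 162*O)
L = -1170 (L = 22017 - 23187 = -1170)
(P(-28) + L)/((14688 - 1*(-11355)) + 12870) = ((405 + 162*(-28)) - 1170)/((14688 - 1*(-11355)) + 12870) = ((405 - 4536) - 1170)/((14688 + 11355) + 12870) = (-4131 - 1170)/(26043 + 12870) = -5301/38913 = -5301*1/38913 = -1767/12971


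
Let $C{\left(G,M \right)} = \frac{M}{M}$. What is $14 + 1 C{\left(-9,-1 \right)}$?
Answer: $15$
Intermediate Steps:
$C{\left(G,M \right)} = 1$
$14 + 1 C{\left(-9,-1 \right)} = 14 + 1 \cdot 1 = 14 + 1 = 15$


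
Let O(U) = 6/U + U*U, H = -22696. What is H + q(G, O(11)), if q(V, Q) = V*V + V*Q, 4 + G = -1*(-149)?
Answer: 175484/11 ≈ 15953.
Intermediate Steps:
G = 145 (G = -4 - 1*(-149) = -4 + 149 = 145)
O(U) = U² + 6/U (O(U) = 6/U + U² = U² + 6/U)
q(V, Q) = V² + Q*V
H + q(G, O(11)) = -22696 + 145*((6 + 11³)/11 + 145) = -22696 + 145*((6 + 1331)/11 + 145) = -22696 + 145*((1/11)*1337 + 145) = -22696 + 145*(1337/11 + 145) = -22696 + 145*(2932/11) = -22696 + 425140/11 = 175484/11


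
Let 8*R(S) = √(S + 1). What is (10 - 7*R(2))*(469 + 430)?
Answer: 8990 - 6293*√3/8 ≈ 7627.5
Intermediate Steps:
R(S) = √(1 + S)/8 (R(S) = √(S + 1)/8 = √(1 + S)/8)
(10 - 7*R(2))*(469 + 430) = (10 - 7*√(1 + 2)/8)*(469 + 430) = (10 - 7*√3/8)*899 = 8990 - 6293*√3/8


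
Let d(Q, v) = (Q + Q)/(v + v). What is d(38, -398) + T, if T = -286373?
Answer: -56988246/199 ≈ -2.8637e+5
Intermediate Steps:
d(Q, v) = Q/v (d(Q, v) = (2*Q)/((2*v)) = (2*Q)*(1/(2*v)) = Q/v)
d(38, -398) + T = 38/(-398) - 286373 = 38*(-1/398) - 286373 = -19/199 - 286373 = -56988246/199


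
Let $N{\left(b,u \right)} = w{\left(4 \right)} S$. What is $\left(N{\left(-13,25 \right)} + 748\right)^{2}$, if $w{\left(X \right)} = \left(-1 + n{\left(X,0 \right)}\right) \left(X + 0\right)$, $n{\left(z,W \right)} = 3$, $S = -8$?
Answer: $467856$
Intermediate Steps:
$w{\left(X \right)} = 2 X$ ($w{\left(X \right)} = \left(-1 + 3\right) \left(X + 0\right) = 2 X$)
$N{\left(b,u \right)} = -64$ ($N{\left(b,u \right)} = 2 \cdot 4 \left(-8\right) = 8 \left(-8\right) = -64$)
$\left(N{\left(-13,25 \right)} + 748\right)^{2} = \left(-64 + 748\right)^{2} = 684^{2} = 467856$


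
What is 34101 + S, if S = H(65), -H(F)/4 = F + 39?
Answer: 33685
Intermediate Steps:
H(F) = -156 - 4*F (H(F) = -4*(F + 39) = -4*(39 + F) = -156 - 4*F)
S = -416 (S = -156 - 4*65 = -156 - 260 = -416)
34101 + S = 34101 - 416 = 33685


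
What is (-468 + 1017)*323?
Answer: 177327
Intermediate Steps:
(-468 + 1017)*323 = 549*323 = 177327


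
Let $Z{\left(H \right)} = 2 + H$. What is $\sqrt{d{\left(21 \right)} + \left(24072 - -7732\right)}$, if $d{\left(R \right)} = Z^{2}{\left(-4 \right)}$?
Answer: $8 \sqrt{497} \approx 178.35$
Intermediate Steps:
$d{\left(R \right)} = 4$ ($d{\left(R \right)} = \left(2 - 4\right)^{2} = \left(-2\right)^{2} = 4$)
$\sqrt{d{\left(21 \right)} + \left(24072 - -7732\right)} = \sqrt{4 + \left(24072 - -7732\right)} = \sqrt{4 + \left(24072 + 7732\right)} = \sqrt{4 + 31804} = \sqrt{31808} = 8 \sqrt{497}$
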